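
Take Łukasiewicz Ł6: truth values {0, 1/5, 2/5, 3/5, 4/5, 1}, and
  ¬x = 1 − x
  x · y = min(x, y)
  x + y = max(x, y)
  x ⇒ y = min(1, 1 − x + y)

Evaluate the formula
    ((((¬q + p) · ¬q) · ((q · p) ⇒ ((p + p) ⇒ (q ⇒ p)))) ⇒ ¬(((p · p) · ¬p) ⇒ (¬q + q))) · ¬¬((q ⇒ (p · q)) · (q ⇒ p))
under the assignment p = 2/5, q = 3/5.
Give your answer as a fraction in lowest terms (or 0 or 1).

¬q = ¬3/5 = 2/5
¬q + p = 2/5 + 2/5 = 2/5
¬q = ¬3/5 = 2/5
(¬q + p) · ¬q = 2/5 · 2/5 = 2/5
q · p = 3/5 · 2/5 = 2/5
p + p = 2/5 + 2/5 = 2/5
q ⇒ p = 3/5 ⇒ 2/5 = 4/5
(p + p) ⇒ (q ⇒ p) = 2/5 ⇒ 4/5 = 1
(q · p) ⇒ ((p + p) ⇒ (q ⇒ p)) = 2/5 ⇒ 1 = 1
((¬q + p) · ¬q) · ((q · p) ⇒ ((p + p) ⇒ (q ⇒ p))) = 2/5 · 1 = 2/5
p · p = 2/5 · 2/5 = 2/5
¬p = ¬2/5 = 3/5
(p · p) · ¬p = 2/5 · 3/5 = 2/5
¬q = ¬3/5 = 2/5
¬q + q = 2/5 + 3/5 = 3/5
((p · p) · ¬p) ⇒ (¬q + q) = 2/5 ⇒ 3/5 = 1
¬(((p · p) · ¬p) ⇒ (¬q + q)) = ¬1 = 0
(((¬q + p) · ¬q) · ((q · p) ⇒ ((p + p) ⇒ (q ⇒ p)))) ⇒ ¬(((p · p) · ¬p) ⇒ (¬q + q)) = 2/5 ⇒ 0 = 3/5
p · q = 2/5 · 3/5 = 2/5
q ⇒ (p · q) = 3/5 ⇒ 2/5 = 4/5
q ⇒ p = 3/5 ⇒ 2/5 = 4/5
(q ⇒ (p · q)) · (q ⇒ p) = 4/5 · 4/5 = 4/5
¬((q ⇒ (p · q)) · (q ⇒ p)) = ¬4/5 = 1/5
¬¬((q ⇒ (p · q)) · (q ⇒ p)) = ¬1/5 = 4/5
((((¬q + p) · ¬q) · ((q · p) ⇒ ((p + p) ⇒ (q ⇒ p)))) ⇒ ¬(((p · p) · ¬p) ⇒ (¬q + q))) · ¬¬((q ⇒ (p · q)) · (q ⇒ p)) = 3/5 · 4/5 = 3/5

3/5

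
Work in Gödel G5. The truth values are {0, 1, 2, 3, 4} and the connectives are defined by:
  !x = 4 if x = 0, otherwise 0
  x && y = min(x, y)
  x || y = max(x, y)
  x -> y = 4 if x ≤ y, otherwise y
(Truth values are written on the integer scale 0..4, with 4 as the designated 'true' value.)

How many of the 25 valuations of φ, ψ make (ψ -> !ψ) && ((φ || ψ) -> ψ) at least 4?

value 4: 1 assignment (counts)
value 0: 24 assignments
So 1 of the 25 assignments meets the threshold.

1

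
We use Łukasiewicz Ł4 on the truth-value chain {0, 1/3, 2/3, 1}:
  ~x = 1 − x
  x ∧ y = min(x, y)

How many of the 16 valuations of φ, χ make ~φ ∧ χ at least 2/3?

4

φ = 0, χ = 0 ↦ 0  <
φ = 0, χ = 1/3 ↦ 1/3  <
φ = 0, χ = 2/3 ↦ 2/3  ≥
φ = 0, χ = 1 ↦ 1  ≥
φ = 1/3, χ = 0 ↦ 0  <
φ = 1/3, χ = 1/3 ↦ 1/3  <
φ = 1/3, χ = 2/3 ↦ 2/3  ≥
φ = 1/3, χ = 1 ↦ 2/3  ≥
φ = 2/3, χ = 0 ↦ 0  <
φ = 2/3, χ = 1/3 ↦ 1/3  <
φ = 2/3, χ = 2/3 ↦ 1/3  <
φ = 2/3, χ = 1 ↦ 1/3  <
φ = 1, χ = 0 ↦ 0  <
φ = 1, χ = 1/3 ↦ 0  <
φ = 1, χ = 2/3 ↦ 0  <
φ = 1, χ = 1 ↦ 0  <
So 4 of the 16 assignments meet the threshold.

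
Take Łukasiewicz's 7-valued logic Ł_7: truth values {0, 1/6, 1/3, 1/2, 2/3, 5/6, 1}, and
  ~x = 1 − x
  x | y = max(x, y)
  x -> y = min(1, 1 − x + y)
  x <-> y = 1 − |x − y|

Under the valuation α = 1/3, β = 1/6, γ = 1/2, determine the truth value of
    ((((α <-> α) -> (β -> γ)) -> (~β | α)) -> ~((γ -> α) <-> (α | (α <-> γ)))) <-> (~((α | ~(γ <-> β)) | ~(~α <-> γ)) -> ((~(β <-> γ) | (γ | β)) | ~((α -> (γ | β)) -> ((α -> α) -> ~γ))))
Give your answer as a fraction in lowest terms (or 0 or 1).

1/3

α <-> α = 1/3 <-> 1/3 = 1
β -> γ = 1/6 -> 1/2 = 1
(α <-> α) -> (β -> γ) = 1 -> 1 = 1
~β = ~1/6 = 5/6
~β | α = 5/6 | 1/3 = 5/6
((α <-> α) -> (β -> γ)) -> (~β | α) = 1 -> 5/6 = 5/6
γ -> α = 1/2 -> 1/3 = 5/6
α <-> γ = 1/3 <-> 1/2 = 5/6
α | (α <-> γ) = 1/3 | 5/6 = 5/6
(γ -> α) <-> (α | (α <-> γ)) = 5/6 <-> 5/6 = 1
~((γ -> α) <-> (α | (α <-> γ))) = ~1 = 0
(((α <-> α) -> (β -> γ)) -> (~β | α)) -> ~((γ -> α) <-> (α | (α <-> γ))) = 5/6 -> 0 = 1/6
γ <-> β = 1/2 <-> 1/6 = 2/3
~(γ <-> β) = ~2/3 = 1/3
α | ~(γ <-> β) = 1/3 | 1/3 = 1/3
~α = ~1/3 = 2/3
~α <-> γ = 2/3 <-> 1/2 = 5/6
~(~α <-> γ) = ~5/6 = 1/6
(α | ~(γ <-> β)) | ~(~α <-> γ) = 1/3 | 1/6 = 1/3
~((α | ~(γ <-> β)) | ~(~α <-> γ)) = ~1/3 = 2/3
β <-> γ = 1/6 <-> 1/2 = 2/3
~(β <-> γ) = ~2/3 = 1/3
γ | β = 1/2 | 1/6 = 1/2
~(β <-> γ) | (γ | β) = 1/3 | 1/2 = 1/2
γ | β = 1/2 | 1/6 = 1/2
α -> (γ | β) = 1/3 -> 1/2 = 1
α -> α = 1/3 -> 1/3 = 1
~γ = ~1/2 = 1/2
(α -> α) -> ~γ = 1 -> 1/2 = 1/2
(α -> (γ | β)) -> ((α -> α) -> ~γ) = 1 -> 1/2 = 1/2
~((α -> (γ | β)) -> ((α -> α) -> ~γ)) = ~1/2 = 1/2
(~(β <-> γ) | (γ | β)) | ~((α -> (γ | β)) -> ((α -> α) -> ~γ)) = 1/2 | 1/2 = 1/2
~((α | ~(γ <-> β)) | ~(~α <-> γ)) -> ((~(β <-> γ) | (γ | β)) | ~((α -> (γ | β)) -> ((α -> α) -> ~γ))) = 2/3 -> 1/2 = 5/6
((((α <-> α) -> (β -> γ)) -> (~β | α)) -> ~((γ -> α) <-> (α | (α <-> γ)))) <-> (~((α | ~(γ <-> β)) | ~(~α <-> γ)) -> ((~(β <-> γ) | (γ | β)) | ~((α -> (γ | β)) -> ((α -> α) -> ~γ)))) = 1/6 <-> 5/6 = 1/3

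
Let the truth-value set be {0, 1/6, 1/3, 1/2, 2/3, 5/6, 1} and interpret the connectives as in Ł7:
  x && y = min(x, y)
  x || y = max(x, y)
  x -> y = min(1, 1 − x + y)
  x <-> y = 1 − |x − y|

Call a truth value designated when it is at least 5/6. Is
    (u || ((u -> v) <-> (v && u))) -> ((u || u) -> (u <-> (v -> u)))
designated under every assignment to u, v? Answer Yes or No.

At u = 0, v = 2/3, for instance:
u -> v = 0 -> 2/3 = 1
v && u = 2/3 && 0 = 0
(u -> v) <-> (v && u) = 1 <-> 0 = 0
u || ((u -> v) <-> (v && u)) = 0 || 0 = 0
u || u = 0 || 0 = 0
v -> u = 2/3 -> 0 = 1/3
u <-> (v -> u) = 0 <-> 1/3 = 2/3
(u || u) -> (u <-> (v -> u)) = 0 -> 2/3 = 1
(u || ((u -> v) <-> (v && u))) -> ((u || u) -> (u <-> (v -> u))) = 0 -> 1 = 1
and checking the remaining 48 assignments likewise gives ≥ 5/6 in every case.

Yes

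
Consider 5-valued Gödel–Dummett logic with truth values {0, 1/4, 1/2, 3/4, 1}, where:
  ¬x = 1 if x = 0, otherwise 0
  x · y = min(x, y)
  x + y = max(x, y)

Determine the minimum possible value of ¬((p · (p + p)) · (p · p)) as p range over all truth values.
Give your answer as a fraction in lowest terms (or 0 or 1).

Take p = 1/4:
p + p = 1/4 + 1/4 = 1/4
p · (p + p) = 1/4 · 1/4 = 1/4
p · p = 1/4 · 1/4 = 1/4
(p · (p + p)) · (p · p) = 1/4 · 1/4 = 1/4
¬((p · (p + p)) · (p · p)) = ¬1/4 = 0
No assignment yields a value below 0, so this is the minimum.

0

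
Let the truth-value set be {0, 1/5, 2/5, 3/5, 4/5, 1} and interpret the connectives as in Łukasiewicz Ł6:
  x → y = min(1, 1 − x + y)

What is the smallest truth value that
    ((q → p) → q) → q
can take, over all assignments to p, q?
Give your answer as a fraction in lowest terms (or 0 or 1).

3/5

Take p = 0, q = 2/5:
q → p = 2/5 → 0 = 3/5
(q → p) → q = 3/5 → 2/5 = 4/5
((q → p) → q) → q = 4/5 → 2/5 = 3/5
No assignment yields a value below 3/5, so this is the minimum.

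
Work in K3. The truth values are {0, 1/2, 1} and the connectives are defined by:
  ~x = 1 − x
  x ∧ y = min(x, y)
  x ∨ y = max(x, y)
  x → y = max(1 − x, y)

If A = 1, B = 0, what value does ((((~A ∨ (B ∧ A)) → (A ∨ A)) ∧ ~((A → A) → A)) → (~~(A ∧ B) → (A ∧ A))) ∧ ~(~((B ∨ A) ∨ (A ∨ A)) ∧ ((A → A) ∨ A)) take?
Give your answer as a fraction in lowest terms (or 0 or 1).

~A = ~1 = 0
B ∧ A = 0 ∧ 1 = 0
~A ∨ (B ∧ A) = 0 ∨ 0 = 0
A ∨ A = 1 ∨ 1 = 1
(~A ∨ (B ∧ A)) → (A ∨ A) = 0 → 1 = 1
A → A = 1 → 1 = 1
(A → A) → A = 1 → 1 = 1
~((A → A) → A) = ~1 = 0
((~A ∨ (B ∧ A)) → (A ∨ A)) ∧ ~((A → A) → A) = 1 ∧ 0 = 0
A ∧ B = 1 ∧ 0 = 0
~(A ∧ B) = ~0 = 1
~~(A ∧ B) = ~1 = 0
A ∧ A = 1 ∧ 1 = 1
~~(A ∧ B) → (A ∧ A) = 0 → 1 = 1
(((~A ∨ (B ∧ A)) → (A ∨ A)) ∧ ~((A → A) → A)) → (~~(A ∧ B) → (A ∧ A)) = 0 → 1 = 1
B ∨ A = 0 ∨ 1 = 1
A ∨ A = 1 ∨ 1 = 1
(B ∨ A) ∨ (A ∨ A) = 1 ∨ 1 = 1
~((B ∨ A) ∨ (A ∨ A)) = ~1 = 0
A → A = 1 → 1 = 1
(A → A) ∨ A = 1 ∨ 1 = 1
~((B ∨ A) ∨ (A ∨ A)) ∧ ((A → A) ∨ A) = 0 ∧ 1 = 0
~(~((B ∨ A) ∨ (A ∨ A)) ∧ ((A → A) ∨ A)) = ~0 = 1
((((~A ∨ (B ∧ A)) → (A ∨ A)) ∧ ~((A → A) → A)) → (~~(A ∧ B) → (A ∧ A))) ∧ ~(~((B ∨ A) ∨ (A ∨ A)) ∧ ((A → A) ∨ A)) = 1 ∧ 1 = 1

1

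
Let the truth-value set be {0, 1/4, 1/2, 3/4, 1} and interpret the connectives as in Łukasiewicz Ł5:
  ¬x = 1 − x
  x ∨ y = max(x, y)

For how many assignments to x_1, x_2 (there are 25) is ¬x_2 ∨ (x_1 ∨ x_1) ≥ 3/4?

value 1: 9 assignments (counts)
value 3/4: 7 assignments (counts)
value 1/2: 5 assignments
value 1/4: 3 assignments
value 0: 1 assignment
So 16 of the 25 assignments meet the threshold.

16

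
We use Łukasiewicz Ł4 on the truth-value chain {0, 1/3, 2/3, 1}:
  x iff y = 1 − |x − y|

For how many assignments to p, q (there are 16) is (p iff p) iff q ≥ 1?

4

p = 0, q = 0 ↦ 0  <
p = 0, q = 1/3 ↦ 1/3  <
p = 0, q = 2/3 ↦ 2/3  <
p = 0, q = 1 ↦ 1  ≥
p = 1/3, q = 0 ↦ 0  <
p = 1/3, q = 1/3 ↦ 1/3  <
p = 1/3, q = 2/3 ↦ 2/3  <
p = 1/3, q = 1 ↦ 1  ≥
p = 2/3, q = 0 ↦ 0  <
p = 2/3, q = 1/3 ↦ 1/3  <
p = 2/3, q = 2/3 ↦ 2/3  <
p = 2/3, q = 1 ↦ 1  ≥
p = 1, q = 0 ↦ 0  <
p = 1, q = 1/3 ↦ 1/3  <
p = 1, q = 2/3 ↦ 2/3  <
p = 1, q = 1 ↦ 1  ≥
So 4 of the 16 assignments meet the threshold.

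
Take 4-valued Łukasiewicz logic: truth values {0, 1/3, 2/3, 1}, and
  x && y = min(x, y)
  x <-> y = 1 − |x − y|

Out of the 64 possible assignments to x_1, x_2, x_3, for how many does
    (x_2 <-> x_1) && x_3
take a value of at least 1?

value 1: 4 assignments (counts)
value 2/3: 16 assignments
value 1/3: 22 assignments
value 0: 22 assignments
So 4 of the 64 assignments meet the threshold.

4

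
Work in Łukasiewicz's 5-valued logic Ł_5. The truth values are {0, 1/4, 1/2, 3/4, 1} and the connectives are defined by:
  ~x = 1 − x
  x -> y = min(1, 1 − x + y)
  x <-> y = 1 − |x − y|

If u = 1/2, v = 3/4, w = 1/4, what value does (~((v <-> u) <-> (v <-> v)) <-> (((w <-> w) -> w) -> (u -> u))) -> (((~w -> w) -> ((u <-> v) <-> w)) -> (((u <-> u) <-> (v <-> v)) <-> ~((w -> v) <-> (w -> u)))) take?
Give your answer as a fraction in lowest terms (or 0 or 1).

v <-> u = 3/4 <-> 1/2 = 3/4
v <-> v = 3/4 <-> 3/4 = 1
(v <-> u) <-> (v <-> v) = 3/4 <-> 1 = 3/4
~((v <-> u) <-> (v <-> v)) = ~3/4 = 1/4
w <-> w = 1/4 <-> 1/4 = 1
(w <-> w) -> w = 1 -> 1/4 = 1/4
u -> u = 1/2 -> 1/2 = 1
((w <-> w) -> w) -> (u -> u) = 1/4 -> 1 = 1
~((v <-> u) <-> (v <-> v)) <-> (((w <-> w) -> w) -> (u -> u)) = 1/4 <-> 1 = 1/4
~w = ~1/4 = 3/4
~w -> w = 3/4 -> 1/4 = 1/2
u <-> v = 1/2 <-> 3/4 = 3/4
(u <-> v) <-> w = 3/4 <-> 1/4 = 1/2
(~w -> w) -> ((u <-> v) <-> w) = 1/2 -> 1/2 = 1
u <-> u = 1/2 <-> 1/2 = 1
v <-> v = 3/4 <-> 3/4 = 1
(u <-> u) <-> (v <-> v) = 1 <-> 1 = 1
w -> v = 1/4 -> 3/4 = 1
w -> u = 1/4 -> 1/2 = 1
(w -> v) <-> (w -> u) = 1 <-> 1 = 1
~((w -> v) <-> (w -> u)) = ~1 = 0
((u <-> u) <-> (v <-> v)) <-> ~((w -> v) <-> (w -> u)) = 1 <-> 0 = 0
((~w -> w) -> ((u <-> v) <-> w)) -> (((u <-> u) <-> (v <-> v)) <-> ~((w -> v) <-> (w -> u))) = 1 -> 0 = 0
(~((v <-> u) <-> (v <-> v)) <-> (((w <-> w) -> w) -> (u -> u))) -> (((~w -> w) -> ((u <-> v) <-> w)) -> (((u <-> u) <-> (v <-> v)) <-> ~((w -> v) <-> (w -> u)))) = 1/4 -> 0 = 3/4

3/4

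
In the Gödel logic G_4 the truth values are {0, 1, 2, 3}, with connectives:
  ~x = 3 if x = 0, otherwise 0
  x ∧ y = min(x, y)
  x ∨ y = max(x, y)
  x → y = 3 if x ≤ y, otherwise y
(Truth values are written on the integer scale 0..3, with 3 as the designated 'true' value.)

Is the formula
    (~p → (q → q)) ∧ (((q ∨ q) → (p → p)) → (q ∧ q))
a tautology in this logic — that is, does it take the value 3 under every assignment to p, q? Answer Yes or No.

No

Counterexample: take p = 0, q = 0.
~p = ~0 = 3
q → q = 0 → 0 = 3
~p → (q → q) = 3 → 3 = 3
q ∨ q = 0 ∨ 0 = 0
p → p = 0 → 0 = 3
(q ∨ q) → (p → p) = 0 → 3 = 3
q ∧ q = 0 ∧ 0 = 0
((q ∨ q) → (p → p)) → (q ∧ q) = 3 → 0 = 0
(~p → (q → q)) ∧ (((q ∨ q) → (p → p)) → (q ∧ q)) = 3 ∧ 0 = 0
This gives 0 ≠ 3.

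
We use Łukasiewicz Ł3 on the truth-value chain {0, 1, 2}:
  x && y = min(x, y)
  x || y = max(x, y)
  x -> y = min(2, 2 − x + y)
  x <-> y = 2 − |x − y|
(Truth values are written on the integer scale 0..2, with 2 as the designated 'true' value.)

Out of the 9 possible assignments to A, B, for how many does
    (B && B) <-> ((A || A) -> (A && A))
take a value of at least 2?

A = 0, B = 0 ↦ 0  <
A = 0, B = 1 ↦ 1  <
A = 0, B = 2 ↦ 2  ≥
A = 1, B = 0 ↦ 0  <
A = 1, B = 1 ↦ 1  <
A = 1, B = 2 ↦ 2  ≥
A = 2, B = 0 ↦ 0  <
A = 2, B = 1 ↦ 1  <
A = 2, B = 2 ↦ 2  ≥
So 3 of the 9 assignments meet the threshold.

3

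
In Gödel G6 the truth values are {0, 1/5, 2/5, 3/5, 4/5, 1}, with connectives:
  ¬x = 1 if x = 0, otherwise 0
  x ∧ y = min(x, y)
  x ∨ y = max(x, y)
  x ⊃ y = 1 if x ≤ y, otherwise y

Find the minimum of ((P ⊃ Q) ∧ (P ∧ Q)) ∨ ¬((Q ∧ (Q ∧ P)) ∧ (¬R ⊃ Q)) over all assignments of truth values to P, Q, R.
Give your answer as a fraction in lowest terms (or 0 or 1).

1/5

Take P = 1/5, Q = 1/5, R = 0:
P ⊃ Q = 1/5 ⊃ 1/5 = 1
P ∧ Q = 1/5 ∧ 1/5 = 1/5
(P ⊃ Q) ∧ (P ∧ Q) = 1 ∧ 1/5 = 1/5
Q ∧ P = 1/5 ∧ 1/5 = 1/5
Q ∧ (Q ∧ P) = 1/5 ∧ 1/5 = 1/5
¬R = ¬0 = 1
¬R ⊃ Q = 1 ⊃ 1/5 = 1/5
(Q ∧ (Q ∧ P)) ∧ (¬R ⊃ Q) = 1/5 ∧ 1/5 = 1/5
¬((Q ∧ (Q ∧ P)) ∧ (¬R ⊃ Q)) = ¬1/5 = 0
((P ⊃ Q) ∧ (P ∧ Q)) ∨ ¬((Q ∧ (Q ∧ P)) ∧ (¬R ⊃ Q)) = 1/5 ∨ 0 = 1/5
No assignment yields a value below 1/5, so this is the minimum.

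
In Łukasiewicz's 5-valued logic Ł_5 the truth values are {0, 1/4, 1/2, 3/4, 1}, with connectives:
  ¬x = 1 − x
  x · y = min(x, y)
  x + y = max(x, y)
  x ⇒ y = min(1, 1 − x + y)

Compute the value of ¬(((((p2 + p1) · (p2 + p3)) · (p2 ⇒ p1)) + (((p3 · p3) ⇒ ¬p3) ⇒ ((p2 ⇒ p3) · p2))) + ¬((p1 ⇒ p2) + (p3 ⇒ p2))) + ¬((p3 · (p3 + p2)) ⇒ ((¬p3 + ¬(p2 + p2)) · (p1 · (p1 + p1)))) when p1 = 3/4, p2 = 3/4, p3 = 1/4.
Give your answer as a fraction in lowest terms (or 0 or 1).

p2 + p1 = 3/4 + 3/4 = 3/4
p2 + p3 = 3/4 + 1/4 = 3/4
(p2 + p1) · (p2 + p3) = 3/4 · 3/4 = 3/4
p2 ⇒ p1 = 3/4 ⇒ 3/4 = 1
((p2 + p1) · (p2 + p3)) · (p2 ⇒ p1) = 3/4 · 1 = 3/4
p3 · p3 = 1/4 · 1/4 = 1/4
¬p3 = ¬1/4 = 3/4
(p3 · p3) ⇒ ¬p3 = 1/4 ⇒ 3/4 = 1
p2 ⇒ p3 = 3/4 ⇒ 1/4 = 1/2
(p2 ⇒ p3) · p2 = 1/2 · 3/4 = 1/2
((p3 · p3) ⇒ ¬p3) ⇒ ((p2 ⇒ p3) · p2) = 1 ⇒ 1/2 = 1/2
(((p2 + p1) · (p2 + p3)) · (p2 ⇒ p1)) + (((p3 · p3) ⇒ ¬p3) ⇒ ((p2 ⇒ p3) · p2)) = 3/4 + 1/2 = 3/4
p1 ⇒ p2 = 3/4 ⇒ 3/4 = 1
p3 ⇒ p2 = 1/4 ⇒ 3/4 = 1
(p1 ⇒ p2) + (p3 ⇒ p2) = 1 + 1 = 1
¬((p1 ⇒ p2) + (p3 ⇒ p2)) = ¬1 = 0
((((p2 + p1) · (p2 + p3)) · (p2 ⇒ p1)) + (((p3 · p3) ⇒ ¬p3) ⇒ ((p2 ⇒ p3) · p2))) + ¬((p1 ⇒ p2) + (p3 ⇒ p2)) = 3/4 + 0 = 3/4
¬(((((p2 + p1) · (p2 + p3)) · (p2 ⇒ p1)) + (((p3 · p3) ⇒ ¬p3) ⇒ ((p2 ⇒ p3) · p2))) + ¬((p1 ⇒ p2) + (p3 ⇒ p2))) = ¬3/4 = 1/4
p3 + p2 = 1/4 + 3/4 = 3/4
p3 · (p3 + p2) = 1/4 · 3/4 = 1/4
¬p3 = ¬1/4 = 3/4
p2 + p2 = 3/4 + 3/4 = 3/4
¬(p2 + p2) = ¬3/4 = 1/4
¬p3 + ¬(p2 + p2) = 3/4 + 1/4 = 3/4
p1 + p1 = 3/4 + 3/4 = 3/4
p1 · (p1 + p1) = 3/4 · 3/4 = 3/4
(¬p3 + ¬(p2 + p2)) · (p1 · (p1 + p1)) = 3/4 · 3/4 = 3/4
(p3 · (p3 + p2)) ⇒ ((¬p3 + ¬(p2 + p2)) · (p1 · (p1 + p1))) = 1/4 ⇒ 3/4 = 1
¬((p3 · (p3 + p2)) ⇒ ((¬p3 + ¬(p2 + p2)) · (p1 · (p1 + p1)))) = ¬1 = 0
¬(((((p2 + p1) · (p2 + p3)) · (p2 ⇒ p1)) + (((p3 · p3) ⇒ ¬p3) ⇒ ((p2 ⇒ p3) · p2))) + ¬((p1 ⇒ p2) + (p3 ⇒ p2))) + ¬((p3 · (p3 + p2)) ⇒ ((¬p3 + ¬(p2 + p2)) · (p1 · (p1 + p1)))) = 1/4 + 0 = 1/4

1/4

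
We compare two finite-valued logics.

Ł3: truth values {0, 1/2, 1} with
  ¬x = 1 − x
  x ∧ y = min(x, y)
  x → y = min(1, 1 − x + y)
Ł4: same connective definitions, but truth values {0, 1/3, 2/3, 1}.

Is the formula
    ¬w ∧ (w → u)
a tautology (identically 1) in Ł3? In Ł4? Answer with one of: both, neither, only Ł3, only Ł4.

neither

In Ł3: at u = 0, w = 1/2 the value is 1/2 — not a tautology.
In Ł4: at u = 0, w = 1/3 the value is 2/3 — not a tautology.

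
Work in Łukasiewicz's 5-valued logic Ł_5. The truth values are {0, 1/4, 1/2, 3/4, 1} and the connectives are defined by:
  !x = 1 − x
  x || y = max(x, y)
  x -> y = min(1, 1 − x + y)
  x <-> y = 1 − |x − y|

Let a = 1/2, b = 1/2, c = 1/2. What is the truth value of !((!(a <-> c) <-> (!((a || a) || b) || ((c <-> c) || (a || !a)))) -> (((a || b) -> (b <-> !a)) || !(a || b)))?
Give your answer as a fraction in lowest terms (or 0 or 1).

0

a <-> c = 1/2 <-> 1/2 = 1
!(a <-> c) = !1 = 0
a || a = 1/2 || 1/2 = 1/2
(a || a) || b = 1/2 || 1/2 = 1/2
!((a || a) || b) = !1/2 = 1/2
c <-> c = 1/2 <-> 1/2 = 1
!a = !1/2 = 1/2
a || !a = 1/2 || 1/2 = 1/2
(c <-> c) || (a || !a) = 1 || 1/2 = 1
!((a || a) || b) || ((c <-> c) || (a || !a)) = 1/2 || 1 = 1
!(a <-> c) <-> (!((a || a) || b) || ((c <-> c) || (a || !a))) = 0 <-> 1 = 0
a || b = 1/2 || 1/2 = 1/2
!a = !1/2 = 1/2
b <-> !a = 1/2 <-> 1/2 = 1
(a || b) -> (b <-> !a) = 1/2 -> 1 = 1
a || b = 1/2 || 1/2 = 1/2
!(a || b) = !1/2 = 1/2
((a || b) -> (b <-> !a)) || !(a || b) = 1 || 1/2 = 1
(!(a <-> c) <-> (!((a || a) || b) || ((c <-> c) || (a || !a)))) -> (((a || b) -> (b <-> !a)) || !(a || b)) = 0 -> 1 = 1
!((!(a <-> c) <-> (!((a || a) || b) || ((c <-> c) || (a || !a)))) -> (((a || b) -> (b <-> !a)) || !(a || b))) = !1 = 0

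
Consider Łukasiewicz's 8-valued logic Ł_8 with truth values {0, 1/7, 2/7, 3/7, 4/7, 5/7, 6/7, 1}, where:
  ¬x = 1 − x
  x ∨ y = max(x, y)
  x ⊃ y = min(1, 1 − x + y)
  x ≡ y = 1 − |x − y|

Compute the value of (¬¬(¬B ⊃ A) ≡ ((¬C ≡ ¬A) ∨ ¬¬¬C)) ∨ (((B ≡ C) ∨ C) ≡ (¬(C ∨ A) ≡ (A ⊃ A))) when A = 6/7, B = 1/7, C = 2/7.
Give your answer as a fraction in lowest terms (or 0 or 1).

¬B = ¬1/7 = 6/7
¬B ⊃ A = 6/7 ⊃ 6/7 = 1
¬(¬B ⊃ A) = ¬1 = 0
¬¬(¬B ⊃ A) = ¬0 = 1
¬C = ¬2/7 = 5/7
¬A = ¬6/7 = 1/7
¬C ≡ ¬A = 5/7 ≡ 1/7 = 3/7
¬C = ¬2/7 = 5/7
¬¬C = ¬5/7 = 2/7
¬¬¬C = ¬2/7 = 5/7
(¬C ≡ ¬A) ∨ ¬¬¬C = 3/7 ∨ 5/7 = 5/7
¬¬(¬B ⊃ A) ≡ ((¬C ≡ ¬A) ∨ ¬¬¬C) = 1 ≡ 5/7 = 5/7
B ≡ C = 1/7 ≡ 2/7 = 6/7
(B ≡ C) ∨ C = 6/7 ∨ 2/7 = 6/7
C ∨ A = 2/7 ∨ 6/7 = 6/7
¬(C ∨ A) = ¬6/7 = 1/7
A ⊃ A = 6/7 ⊃ 6/7 = 1
¬(C ∨ A) ≡ (A ⊃ A) = 1/7 ≡ 1 = 1/7
((B ≡ C) ∨ C) ≡ (¬(C ∨ A) ≡ (A ⊃ A)) = 6/7 ≡ 1/7 = 2/7
(¬¬(¬B ⊃ A) ≡ ((¬C ≡ ¬A) ∨ ¬¬¬C)) ∨ (((B ≡ C) ∨ C) ≡ (¬(C ∨ A) ≡ (A ⊃ A))) = 5/7 ∨ 2/7 = 5/7

5/7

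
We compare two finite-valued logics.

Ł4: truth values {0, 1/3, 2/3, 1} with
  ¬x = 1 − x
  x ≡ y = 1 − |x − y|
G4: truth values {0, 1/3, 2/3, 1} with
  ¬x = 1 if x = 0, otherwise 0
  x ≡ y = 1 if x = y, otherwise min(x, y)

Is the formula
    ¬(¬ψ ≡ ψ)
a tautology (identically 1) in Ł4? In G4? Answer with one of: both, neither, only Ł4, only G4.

only G4

In Ł4: at ψ = 1/3 the value is 1/3 — not a tautology.
In G4: every assignment gives 1 — tautology.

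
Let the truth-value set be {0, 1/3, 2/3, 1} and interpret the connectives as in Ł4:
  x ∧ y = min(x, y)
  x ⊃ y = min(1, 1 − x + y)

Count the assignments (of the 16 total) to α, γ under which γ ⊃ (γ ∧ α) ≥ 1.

α = 0, γ = 0 ↦ 1  ≥
α = 0, γ = 1/3 ↦ 2/3  <
α = 0, γ = 2/3 ↦ 1/3  <
α = 0, γ = 1 ↦ 0  <
α = 1/3, γ = 0 ↦ 1  ≥
α = 1/3, γ = 1/3 ↦ 1  ≥
α = 1/3, γ = 2/3 ↦ 2/3  <
α = 1/3, γ = 1 ↦ 1/3  <
α = 2/3, γ = 0 ↦ 1  ≥
α = 2/3, γ = 1/3 ↦ 1  ≥
α = 2/3, γ = 2/3 ↦ 1  ≥
α = 2/3, γ = 1 ↦ 2/3  <
α = 1, γ = 0 ↦ 1  ≥
α = 1, γ = 1/3 ↦ 1  ≥
α = 1, γ = 2/3 ↦ 1  ≥
α = 1, γ = 1 ↦ 1  ≥
So 10 of the 16 assignments meet the threshold.

10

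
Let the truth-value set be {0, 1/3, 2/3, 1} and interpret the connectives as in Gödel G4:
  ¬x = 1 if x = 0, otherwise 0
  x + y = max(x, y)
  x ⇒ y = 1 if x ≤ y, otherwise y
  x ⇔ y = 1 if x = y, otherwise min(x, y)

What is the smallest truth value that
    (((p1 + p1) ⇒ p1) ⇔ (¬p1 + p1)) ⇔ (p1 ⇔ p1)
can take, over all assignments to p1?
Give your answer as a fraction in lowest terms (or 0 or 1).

Take p1 = 1/3:
p1 + p1 = 1/3 + 1/3 = 1/3
(p1 + p1) ⇒ p1 = 1/3 ⇒ 1/3 = 1
¬p1 = ¬1/3 = 0
¬p1 + p1 = 0 + 1/3 = 1/3
((p1 + p1) ⇒ p1) ⇔ (¬p1 + p1) = 1 ⇔ 1/3 = 1/3
p1 ⇔ p1 = 1/3 ⇔ 1/3 = 1
(((p1 + p1) ⇒ p1) ⇔ (¬p1 + p1)) ⇔ (p1 ⇔ p1) = 1/3 ⇔ 1 = 1/3
No assignment yields a value below 1/3, so this is the minimum.

1/3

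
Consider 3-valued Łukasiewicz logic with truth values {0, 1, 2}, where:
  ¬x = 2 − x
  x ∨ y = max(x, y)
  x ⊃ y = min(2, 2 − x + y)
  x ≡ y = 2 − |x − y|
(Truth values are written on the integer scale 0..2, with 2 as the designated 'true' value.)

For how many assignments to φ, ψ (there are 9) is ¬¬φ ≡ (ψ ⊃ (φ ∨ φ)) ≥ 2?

5

φ = 0, ψ = 0 ↦ 0  <
φ = 0, ψ = 1 ↦ 1  <
φ = 0, ψ = 2 ↦ 2  ≥
φ = 1, ψ = 0 ↦ 1  <
φ = 1, ψ = 1 ↦ 1  <
φ = 1, ψ = 2 ↦ 2  ≥
φ = 2, ψ = 0 ↦ 2  ≥
φ = 2, ψ = 1 ↦ 2  ≥
φ = 2, ψ = 2 ↦ 2  ≥
So 5 of the 9 assignments meet the threshold.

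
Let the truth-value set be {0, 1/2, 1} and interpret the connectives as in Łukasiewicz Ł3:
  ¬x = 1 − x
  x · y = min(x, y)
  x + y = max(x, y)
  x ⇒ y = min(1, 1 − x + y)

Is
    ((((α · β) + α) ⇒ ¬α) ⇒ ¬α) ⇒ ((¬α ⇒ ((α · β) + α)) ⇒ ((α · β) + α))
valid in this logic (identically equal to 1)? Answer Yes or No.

Yes

α = 0, β = 0 ↦ 1
α = 0, β = 1/2 ↦ 1
α = 0, β = 1 ↦ 1
α = 1/2, β = 0 ↦ 1
α = 1/2, β = 1/2 ↦ 1
α = 1/2, β = 1 ↦ 1
α = 1, β = 0 ↦ 1
α = 1, β = 1/2 ↦ 1
α = 1, β = 1 ↦ 1
Every assignment gives a value ≥ 1.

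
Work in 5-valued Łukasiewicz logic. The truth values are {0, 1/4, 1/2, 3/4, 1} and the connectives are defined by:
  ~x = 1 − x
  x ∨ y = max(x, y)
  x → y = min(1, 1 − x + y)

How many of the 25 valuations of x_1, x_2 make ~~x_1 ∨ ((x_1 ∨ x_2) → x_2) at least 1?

19

value 1: 19 assignments (counts)
value 3/4: 5 assignments
value 1/2: 1 assignment
So 19 of the 25 assignments meet the threshold.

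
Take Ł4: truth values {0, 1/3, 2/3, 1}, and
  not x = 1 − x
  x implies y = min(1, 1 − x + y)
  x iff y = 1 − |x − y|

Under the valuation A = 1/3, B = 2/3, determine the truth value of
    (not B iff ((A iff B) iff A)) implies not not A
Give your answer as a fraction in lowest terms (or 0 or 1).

2/3

not B = not 2/3 = 1/3
A iff B = 1/3 iff 2/3 = 2/3
(A iff B) iff A = 2/3 iff 1/3 = 2/3
not B iff ((A iff B) iff A) = 1/3 iff 2/3 = 2/3
not A = not 1/3 = 2/3
not not A = not 2/3 = 1/3
(not B iff ((A iff B) iff A)) implies not not A = 2/3 implies 1/3 = 2/3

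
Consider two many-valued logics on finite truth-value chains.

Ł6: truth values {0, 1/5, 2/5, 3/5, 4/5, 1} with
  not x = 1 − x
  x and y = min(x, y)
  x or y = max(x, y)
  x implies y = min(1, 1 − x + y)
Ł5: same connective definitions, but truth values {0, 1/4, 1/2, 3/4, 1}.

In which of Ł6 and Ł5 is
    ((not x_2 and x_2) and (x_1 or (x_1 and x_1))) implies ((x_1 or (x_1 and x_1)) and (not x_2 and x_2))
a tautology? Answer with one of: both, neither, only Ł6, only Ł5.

In Ł6: every assignment gives 1 — tautology.
In Ł5: every assignment gives 1 — tautology.

both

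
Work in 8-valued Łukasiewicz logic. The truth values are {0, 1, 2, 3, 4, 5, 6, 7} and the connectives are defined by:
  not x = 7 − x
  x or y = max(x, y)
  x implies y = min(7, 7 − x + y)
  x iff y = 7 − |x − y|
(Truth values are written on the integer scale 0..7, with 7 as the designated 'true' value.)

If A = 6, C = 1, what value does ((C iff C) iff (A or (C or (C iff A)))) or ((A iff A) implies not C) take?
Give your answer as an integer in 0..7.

C iff C = 1 iff 1 = 7
C iff A = 1 iff 6 = 2
C or (C iff A) = 1 or 2 = 2
A or (C or (C iff A)) = 6 or 2 = 6
(C iff C) iff (A or (C or (C iff A))) = 7 iff 6 = 6
A iff A = 6 iff 6 = 7
not C = not 1 = 6
(A iff A) implies not C = 7 implies 6 = 6
((C iff C) iff (A or (C or (C iff A)))) or ((A iff A) implies not C) = 6 or 6 = 6

6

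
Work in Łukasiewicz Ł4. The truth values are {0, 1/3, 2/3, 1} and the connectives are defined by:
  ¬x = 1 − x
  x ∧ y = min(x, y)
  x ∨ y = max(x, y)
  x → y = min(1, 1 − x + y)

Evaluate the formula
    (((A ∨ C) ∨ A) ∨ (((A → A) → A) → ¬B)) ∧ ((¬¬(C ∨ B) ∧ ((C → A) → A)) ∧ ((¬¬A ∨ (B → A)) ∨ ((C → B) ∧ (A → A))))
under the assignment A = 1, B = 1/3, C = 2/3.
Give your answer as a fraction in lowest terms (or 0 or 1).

2/3

A ∨ C = 1 ∨ 2/3 = 1
(A ∨ C) ∨ A = 1 ∨ 1 = 1
A → A = 1 → 1 = 1
(A → A) → A = 1 → 1 = 1
¬B = ¬1/3 = 2/3
((A → A) → A) → ¬B = 1 → 2/3 = 2/3
((A ∨ C) ∨ A) ∨ (((A → A) → A) → ¬B) = 1 ∨ 2/3 = 1
C ∨ B = 2/3 ∨ 1/3 = 2/3
¬(C ∨ B) = ¬2/3 = 1/3
¬¬(C ∨ B) = ¬1/3 = 2/3
C → A = 2/3 → 1 = 1
(C → A) → A = 1 → 1 = 1
¬¬(C ∨ B) ∧ ((C → A) → A) = 2/3 ∧ 1 = 2/3
¬A = ¬1 = 0
¬¬A = ¬0 = 1
B → A = 1/3 → 1 = 1
¬¬A ∨ (B → A) = 1 ∨ 1 = 1
C → B = 2/3 → 1/3 = 2/3
A → A = 1 → 1 = 1
(C → B) ∧ (A → A) = 2/3 ∧ 1 = 2/3
(¬¬A ∨ (B → A)) ∨ ((C → B) ∧ (A → A)) = 1 ∨ 2/3 = 1
(¬¬(C ∨ B) ∧ ((C → A) → A)) ∧ ((¬¬A ∨ (B → A)) ∨ ((C → B) ∧ (A → A))) = 2/3 ∧ 1 = 2/3
(((A ∨ C) ∨ A) ∨ (((A → A) → A) → ¬B)) ∧ ((¬¬(C ∨ B) ∧ ((C → A) → A)) ∧ ((¬¬A ∨ (B → A)) ∨ ((C → B) ∧ (A → A)))) = 1 ∧ 2/3 = 2/3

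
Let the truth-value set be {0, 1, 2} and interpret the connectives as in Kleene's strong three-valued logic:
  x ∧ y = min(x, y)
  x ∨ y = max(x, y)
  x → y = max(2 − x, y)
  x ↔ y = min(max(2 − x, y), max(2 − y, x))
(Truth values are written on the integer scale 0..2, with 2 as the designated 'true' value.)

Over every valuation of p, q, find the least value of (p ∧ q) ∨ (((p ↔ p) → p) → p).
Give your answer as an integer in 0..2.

1

Take p = 1, q = 0:
p ∧ q = 1 ∧ 0 = 0
p ↔ p = 1 ↔ 1 = 1
(p ↔ p) → p = 1 → 1 = 1
((p ↔ p) → p) → p = 1 → 1 = 1
(p ∧ q) ∨ (((p ↔ p) → p) → p) = 0 ∨ 1 = 1
No assignment yields a value below 1, so this is the minimum.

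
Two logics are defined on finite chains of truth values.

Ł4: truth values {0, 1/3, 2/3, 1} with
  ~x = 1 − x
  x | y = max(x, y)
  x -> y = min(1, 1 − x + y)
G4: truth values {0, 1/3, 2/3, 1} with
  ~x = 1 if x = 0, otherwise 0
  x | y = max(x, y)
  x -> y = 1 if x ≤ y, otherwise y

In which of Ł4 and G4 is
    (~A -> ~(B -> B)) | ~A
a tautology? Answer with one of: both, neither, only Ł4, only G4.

only G4

In Ł4: at A = 1/3, B = 0 the value is 2/3 — not a tautology.
In G4: every assignment gives 1 — tautology.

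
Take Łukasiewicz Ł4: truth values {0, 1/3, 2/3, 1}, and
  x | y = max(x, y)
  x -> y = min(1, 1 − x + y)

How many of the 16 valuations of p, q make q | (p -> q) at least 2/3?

13

p = 0, q = 0 ↦ 1  ≥
p = 0, q = 1/3 ↦ 1  ≥
p = 0, q = 2/3 ↦ 1  ≥
p = 0, q = 1 ↦ 1  ≥
p = 1/3, q = 0 ↦ 2/3  ≥
p = 1/3, q = 1/3 ↦ 1  ≥
p = 1/3, q = 2/3 ↦ 1  ≥
p = 1/3, q = 1 ↦ 1  ≥
p = 2/3, q = 0 ↦ 1/3  <
p = 2/3, q = 1/3 ↦ 2/3  ≥
p = 2/3, q = 2/3 ↦ 1  ≥
p = 2/3, q = 1 ↦ 1  ≥
p = 1, q = 0 ↦ 0  <
p = 1, q = 1/3 ↦ 1/3  <
p = 1, q = 2/3 ↦ 2/3  ≥
p = 1, q = 1 ↦ 1  ≥
So 13 of the 16 assignments meet the threshold.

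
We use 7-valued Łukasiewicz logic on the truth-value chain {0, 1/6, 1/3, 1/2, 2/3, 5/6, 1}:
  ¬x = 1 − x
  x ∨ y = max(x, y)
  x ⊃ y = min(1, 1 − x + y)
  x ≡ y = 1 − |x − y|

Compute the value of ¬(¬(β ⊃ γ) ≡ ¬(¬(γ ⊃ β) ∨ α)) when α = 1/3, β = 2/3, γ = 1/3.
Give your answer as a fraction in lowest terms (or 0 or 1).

1/3

β ⊃ γ = 2/3 ⊃ 1/3 = 2/3
¬(β ⊃ γ) = ¬2/3 = 1/3
γ ⊃ β = 1/3 ⊃ 2/3 = 1
¬(γ ⊃ β) = ¬1 = 0
¬(γ ⊃ β) ∨ α = 0 ∨ 1/3 = 1/3
¬(¬(γ ⊃ β) ∨ α) = ¬1/3 = 2/3
¬(β ⊃ γ) ≡ ¬(¬(γ ⊃ β) ∨ α) = 1/3 ≡ 2/3 = 2/3
¬(¬(β ⊃ γ) ≡ ¬(¬(γ ⊃ β) ∨ α)) = ¬2/3 = 1/3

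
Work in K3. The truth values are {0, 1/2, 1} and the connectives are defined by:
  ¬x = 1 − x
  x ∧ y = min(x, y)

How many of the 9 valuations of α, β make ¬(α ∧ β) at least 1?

α = 0, β = 0 ↦ 1  ≥
α = 0, β = 1/2 ↦ 1  ≥
α = 0, β = 1 ↦ 1  ≥
α = 1/2, β = 0 ↦ 1  ≥
α = 1/2, β = 1/2 ↦ 1/2  <
α = 1/2, β = 1 ↦ 1/2  <
α = 1, β = 0 ↦ 1  ≥
α = 1, β = 1/2 ↦ 1/2  <
α = 1, β = 1 ↦ 0  <
So 5 of the 9 assignments meet the threshold.

5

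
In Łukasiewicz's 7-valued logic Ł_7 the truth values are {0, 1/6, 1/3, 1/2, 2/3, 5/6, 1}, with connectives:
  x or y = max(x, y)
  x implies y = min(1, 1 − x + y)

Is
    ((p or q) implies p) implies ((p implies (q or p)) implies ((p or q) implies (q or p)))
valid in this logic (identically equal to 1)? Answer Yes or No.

At p = 2/3, q = 0, for instance:
p or q = 2/3 or 0 = 2/3
(p or q) implies p = 2/3 implies 2/3 = 1
q or p = 0 or 2/3 = 2/3
p implies (q or p) = 2/3 implies 2/3 = 1
(p or q) implies (q or p) = 2/3 implies 2/3 = 1
(p implies (q or p)) implies ((p or q) implies (q or p)) = 1 implies 1 = 1
((p or q) implies p) implies ((p implies (q or p)) implies ((p or q) implies (q or p))) = 1 implies 1 = 1
and checking the remaining 48 assignments likewise gives ≥ 1 in every case.

Yes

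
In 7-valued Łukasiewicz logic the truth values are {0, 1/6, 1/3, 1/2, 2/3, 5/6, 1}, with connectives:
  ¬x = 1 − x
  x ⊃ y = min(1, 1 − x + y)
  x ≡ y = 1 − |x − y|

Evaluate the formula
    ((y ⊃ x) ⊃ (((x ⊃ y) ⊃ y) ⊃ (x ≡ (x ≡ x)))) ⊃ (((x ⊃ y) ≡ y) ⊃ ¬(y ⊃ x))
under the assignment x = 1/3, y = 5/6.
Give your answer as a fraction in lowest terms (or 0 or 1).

2/3

y ⊃ x = 5/6 ⊃ 1/3 = 1/2
x ⊃ y = 1/3 ⊃ 5/6 = 1
(x ⊃ y) ⊃ y = 1 ⊃ 5/6 = 5/6
x ≡ x = 1/3 ≡ 1/3 = 1
x ≡ (x ≡ x) = 1/3 ≡ 1 = 1/3
((x ⊃ y) ⊃ y) ⊃ (x ≡ (x ≡ x)) = 5/6 ⊃ 1/3 = 1/2
(y ⊃ x) ⊃ (((x ⊃ y) ⊃ y) ⊃ (x ≡ (x ≡ x))) = 1/2 ⊃ 1/2 = 1
x ⊃ y = 1/3 ⊃ 5/6 = 1
(x ⊃ y) ≡ y = 1 ≡ 5/6 = 5/6
y ⊃ x = 5/6 ⊃ 1/3 = 1/2
¬(y ⊃ x) = ¬1/2 = 1/2
((x ⊃ y) ≡ y) ⊃ ¬(y ⊃ x) = 5/6 ⊃ 1/2 = 2/3
((y ⊃ x) ⊃ (((x ⊃ y) ⊃ y) ⊃ (x ≡ (x ≡ x)))) ⊃ (((x ⊃ y) ≡ y) ⊃ ¬(y ⊃ x)) = 1 ⊃ 2/3 = 2/3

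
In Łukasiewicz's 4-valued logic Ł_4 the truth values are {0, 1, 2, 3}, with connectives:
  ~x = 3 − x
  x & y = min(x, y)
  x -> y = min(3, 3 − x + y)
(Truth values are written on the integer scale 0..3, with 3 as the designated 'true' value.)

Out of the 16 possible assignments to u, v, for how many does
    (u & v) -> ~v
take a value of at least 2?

u = 0, v = 0 ↦ 3  ≥
u = 0, v = 1 ↦ 3  ≥
u = 0, v = 2 ↦ 3  ≥
u = 0, v = 3 ↦ 3  ≥
u = 1, v = 0 ↦ 3  ≥
u = 1, v = 1 ↦ 3  ≥
u = 1, v = 2 ↦ 3  ≥
u = 1, v = 3 ↦ 2  ≥
u = 2, v = 0 ↦ 3  ≥
u = 2, v = 1 ↦ 3  ≥
u = 2, v = 2 ↦ 2  ≥
u = 2, v = 3 ↦ 1  <
u = 3, v = 0 ↦ 3  ≥
u = 3, v = 1 ↦ 3  ≥
u = 3, v = 2 ↦ 2  ≥
u = 3, v = 3 ↦ 0  <
So 14 of the 16 assignments meet the threshold.

14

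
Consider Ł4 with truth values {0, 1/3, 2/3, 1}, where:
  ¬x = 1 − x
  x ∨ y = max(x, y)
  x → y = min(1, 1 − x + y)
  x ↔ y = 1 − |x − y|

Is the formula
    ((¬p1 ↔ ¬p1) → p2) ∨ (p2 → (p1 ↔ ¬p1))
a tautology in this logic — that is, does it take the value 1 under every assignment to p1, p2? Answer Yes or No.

No

Counterexample: take p1 = 0, p2 = 1/3.
¬p1 = ¬0 = 1
¬p1 = ¬0 = 1
¬p1 ↔ ¬p1 = 1 ↔ 1 = 1
(¬p1 ↔ ¬p1) → p2 = 1 → 1/3 = 1/3
¬p1 = ¬0 = 1
p1 ↔ ¬p1 = 0 ↔ 1 = 0
p2 → (p1 ↔ ¬p1) = 1/3 → 0 = 2/3
((¬p1 ↔ ¬p1) → p2) ∨ (p2 → (p1 ↔ ¬p1)) = 1/3 ∨ 2/3 = 2/3
This gives 2/3 ≠ 1.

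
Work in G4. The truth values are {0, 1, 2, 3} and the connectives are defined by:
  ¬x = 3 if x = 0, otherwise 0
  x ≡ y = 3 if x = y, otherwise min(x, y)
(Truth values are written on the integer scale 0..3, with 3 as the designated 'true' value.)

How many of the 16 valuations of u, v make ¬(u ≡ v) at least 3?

6

u = 0, v = 0 ↦ 0  <
u = 0, v = 1 ↦ 3  ≥
u = 0, v = 2 ↦ 3  ≥
u = 0, v = 3 ↦ 3  ≥
u = 1, v = 0 ↦ 3  ≥
u = 1, v = 1 ↦ 0  <
u = 1, v = 2 ↦ 0  <
u = 1, v = 3 ↦ 0  <
u = 2, v = 0 ↦ 3  ≥
u = 2, v = 1 ↦ 0  <
u = 2, v = 2 ↦ 0  <
u = 2, v = 3 ↦ 0  <
u = 3, v = 0 ↦ 3  ≥
u = 3, v = 1 ↦ 0  <
u = 3, v = 2 ↦ 0  <
u = 3, v = 3 ↦ 0  <
So 6 of the 16 assignments meet the threshold.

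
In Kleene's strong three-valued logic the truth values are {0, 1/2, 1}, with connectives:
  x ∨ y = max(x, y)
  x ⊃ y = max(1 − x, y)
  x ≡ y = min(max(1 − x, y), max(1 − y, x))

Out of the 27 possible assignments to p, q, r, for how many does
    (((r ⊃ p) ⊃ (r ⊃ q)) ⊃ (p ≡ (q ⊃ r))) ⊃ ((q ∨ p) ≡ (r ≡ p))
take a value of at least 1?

value 1: 9 assignments (counts)
value 1/2: 17 assignments
value 0: 1 assignment
So 9 of the 27 assignments meet the threshold.

9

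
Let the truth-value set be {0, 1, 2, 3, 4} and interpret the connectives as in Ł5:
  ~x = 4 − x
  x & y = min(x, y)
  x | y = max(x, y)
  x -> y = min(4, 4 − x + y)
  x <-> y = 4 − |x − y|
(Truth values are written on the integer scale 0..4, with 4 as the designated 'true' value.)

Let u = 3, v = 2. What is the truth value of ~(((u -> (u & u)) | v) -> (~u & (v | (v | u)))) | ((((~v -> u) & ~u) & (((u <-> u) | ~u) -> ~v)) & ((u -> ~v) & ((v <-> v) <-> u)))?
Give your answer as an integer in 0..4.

3

u & u = 3 & 3 = 3
u -> (u & u) = 3 -> 3 = 4
(u -> (u & u)) | v = 4 | 2 = 4
~u = ~3 = 1
v | u = 2 | 3 = 3
v | (v | u) = 2 | 3 = 3
~u & (v | (v | u)) = 1 & 3 = 1
((u -> (u & u)) | v) -> (~u & (v | (v | u))) = 4 -> 1 = 1
~(((u -> (u & u)) | v) -> (~u & (v | (v | u)))) = ~1 = 3
~v = ~2 = 2
~v -> u = 2 -> 3 = 4
~u = ~3 = 1
(~v -> u) & ~u = 4 & 1 = 1
u <-> u = 3 <-> 3 = 4
~u = ~3 = 1
(u <-> u) | ~u = 4 | 1 = 4
~v = ~2 = 2
((u <-> u) | ~u) -> ~v = 4 -> 2 = 2
((~v -> u) & ~u) & (((u <-> u) | ~u) -> ~v) = 1 & 2 = 1
~v = ~2 = 2
u -> ~v = 3 -> 2 = 3
v <-> v = 2 <-> 2 = 4
(v <-> v) <-> u = 4 <-> 3 = 3
(u -> ~v) & ((v <-> v) <-> u) = 3 & 3 = 3
(((~v -> u) & ~u) & (((u <-> u) | ~u) -> ~v)) & ((u -> ~v) & ((v <-> v) <-> u)) = 1 & 3 = 1
~(((u -> (u & u)) | v) -> (~u & (v | (v | u)))) | ((((~v -> u) & ~u) & (((u <-> u) | ~u) -> ~v)) & ((u -> ~v) & ((v <-> v) <-> u))) = 3 | 1 = 3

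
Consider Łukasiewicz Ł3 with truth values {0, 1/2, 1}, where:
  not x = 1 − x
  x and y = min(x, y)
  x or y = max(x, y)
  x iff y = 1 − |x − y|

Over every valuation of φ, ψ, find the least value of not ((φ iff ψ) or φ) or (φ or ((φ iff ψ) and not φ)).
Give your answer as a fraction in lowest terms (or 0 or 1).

1/2

Take φ = 0, ψ = 1/2:
φ iff ψ = 0 iff 1/2 = 1/2
(φ iff ψ) or φ = 1/2 or 0 = 1/2
not ((φ iff ψ) or φ) = not 1/2 = 1/2
φ iff ψ = 0 iff 1/2 = 1/2
not φ = not 0 = 1
(φ iff ψ) and not φ = 1/2 and 1 = 1/2
φ or ((φ iff ψ) and not φ) = 0 or 1/2 = 1/2
not ((φ iff ψ) or φ) or (φ or ((φ iff ψ) and not φ)) = 1/2 or 1/2 = 1/2
No assignment yields a value below 1/2, so this is the minimum.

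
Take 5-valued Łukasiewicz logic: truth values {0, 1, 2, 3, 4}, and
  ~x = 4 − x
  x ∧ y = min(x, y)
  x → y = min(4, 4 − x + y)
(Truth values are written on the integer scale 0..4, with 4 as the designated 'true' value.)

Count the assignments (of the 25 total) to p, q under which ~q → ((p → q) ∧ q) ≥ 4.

15

value 4: 15 assignments (counts)
value 2: 5 assignments
value 0: 5 assignments
So 15 of the 25 assignments meet the threshold.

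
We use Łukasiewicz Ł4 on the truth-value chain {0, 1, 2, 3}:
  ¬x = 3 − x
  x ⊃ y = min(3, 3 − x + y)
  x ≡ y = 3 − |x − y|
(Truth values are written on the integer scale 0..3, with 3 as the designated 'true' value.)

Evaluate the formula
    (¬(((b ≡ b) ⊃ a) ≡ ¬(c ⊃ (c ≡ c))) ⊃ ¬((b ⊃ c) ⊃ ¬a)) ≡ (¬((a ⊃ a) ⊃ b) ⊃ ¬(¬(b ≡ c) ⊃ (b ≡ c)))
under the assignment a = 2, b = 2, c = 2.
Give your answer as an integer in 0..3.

b ≡ b = 2 ≡ 2 = 3
(b ≡ b) ⊃ a = 3 ⊃ 2 = 2
c ≡ c = 2 ≡ 2 = 3
c ⊃ (c ≡ c) = 2 ⊃ 3 = 3
¬(c ⊃ (c ≡ c)) = ¬3 = 0
((b ≡ b) ⊃ a) ≡ ¬(c ⊃ (c ≡ c)) = 2 ≡ 0 = 1
¬(((b ≡ b) ⊃ a) ≡ ¬(c ⊃ (c ≡ c))) = ¬1 = 2
b ⊃ c = 2 ⊃ 2 = 3
¬a = ¬2 = 1
(b ⊃ c) ⊃ ¬a = 3 ⊃ 1 = 1
¬((b ⊃ c) ⊃ ¬a) = ¬1 = 2
¬(((b ≡ b) ⊃ a) ≡ ¬(c ⊃ (c ≡ c))) ⊃ ¬((b ⊃ c) ⊃ ¬a) = 2 ⊃ 2 = 3
a ⊃ a = 2 ⊃ 2 = 3
(a ⊃ a) ⊃ b = 3 ⊃ 2 = 2
¬((a ⊃ a) ⊃ b) = ¬2 = 1
b ≡ c = 2 ≡ 2 = 3
¬(b ≡ c) = ¬3 = 0
b ≡ c = 2 ≡ 2 = 3
¬(b ≡ c) ⊃ (b ≡ c) = 0 ⊃ 3 = 3
¬(¬(b ≡ c) ⊃ (b ≡ c)) = ¬3 = 0
¬((a ⊃ a) ⊃ b) ⊃ ¬(¬(b ≡ c) ⊃ (b ≡ c)) = 1 ⊃ 0 = 2
(¬(((b ≡ b) ⊃ a) ≡ ¬(c ⊃ (c ≡ c))) ⊃ ¬((b ⊃ c) ⊃ ¬a)) ≡ (¬((a ⊃ a) ⊃ b) ⊃ ¬(¬(b ≡ c) ⊃ (b ≡ c))) = 3 ≡ 2 = 2

2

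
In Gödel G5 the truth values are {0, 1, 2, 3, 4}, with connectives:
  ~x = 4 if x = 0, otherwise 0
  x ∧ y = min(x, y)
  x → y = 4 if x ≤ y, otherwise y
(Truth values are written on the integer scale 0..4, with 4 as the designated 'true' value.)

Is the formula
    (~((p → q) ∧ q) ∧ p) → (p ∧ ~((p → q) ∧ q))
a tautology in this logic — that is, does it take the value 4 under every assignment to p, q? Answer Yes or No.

At p = 4, q = 2, for instance:
p → q = 4 → 2 = 2
(p → q) ∧ q = 2 ∧ 2 = 2
~((p → q) ∧ q) = ~2 = 0
~((p → q) ∧ q) ∧ p = 0 ∧ 4 = 0
p ∧ ~((p → q) ∧ q) = 4 ∧ 0 = 0
(~((p → q) ∧ q) ∧ p) → (p ∧ ~((p → q) ∧ q)) = 0 → 0 = 4
and checking the remaining 24 assignments likewise gives ≥ 4 in every case.

Yes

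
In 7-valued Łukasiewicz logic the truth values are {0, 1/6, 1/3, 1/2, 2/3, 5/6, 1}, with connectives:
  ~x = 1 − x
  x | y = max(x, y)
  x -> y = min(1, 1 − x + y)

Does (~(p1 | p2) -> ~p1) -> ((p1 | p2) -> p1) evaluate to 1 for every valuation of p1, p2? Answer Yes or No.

No

Counterexample: take p1 = 0, p2 = 1/6.
p1 | p2 = 0 | 1/6 = 1/6
~(p1 | p2) = ~1/6 = 5/6
~p1 = ~0 = 1
~(p1 | p2) -> ~p1 = 5/6 -> 1 = 1
p1 | p2 = 0 | 1/6 = 1/6
(p1 | p2) -> p1 = 1/6 -> 0 = 5/6
(~(p1 | p2) -> ~p1) -> ((p1 | p2) -> p1) = 1 -> 5/6 = 5/6
This gives 5/6 ≠ 1.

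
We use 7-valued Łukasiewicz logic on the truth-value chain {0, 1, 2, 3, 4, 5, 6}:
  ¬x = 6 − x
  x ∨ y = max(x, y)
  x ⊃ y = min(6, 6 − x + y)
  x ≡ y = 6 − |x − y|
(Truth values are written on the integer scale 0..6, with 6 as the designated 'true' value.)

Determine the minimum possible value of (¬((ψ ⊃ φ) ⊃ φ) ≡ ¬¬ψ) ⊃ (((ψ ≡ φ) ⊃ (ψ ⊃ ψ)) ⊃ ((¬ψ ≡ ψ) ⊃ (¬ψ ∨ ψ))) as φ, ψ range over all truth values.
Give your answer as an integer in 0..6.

Take φ = 0, ψ = 3:
ψ ⊃ φ = 3 ⊃ 0 = 3
(ψ ⊃ φ) ⊃ φ = 3 ⊃ 0 = 3
¬((ψ ⊃ φ) ⊃ φ) = ¬3 = 3
¬ψ = ¬3 = 3
¬¬ψ = ¬3 = 3
¬((ψ ⊃ φ) ⊃ φ) ≡ ¬¬ψ = 3 ≡ 3 = 6
ψ ≡ φ = 3 ≡ 0 = 3
ψ ⊃ ψ = 3 ⊃ 3 = 6
(ψ ≡ φ) ⊃ (ψ ⊃ ψ) = 3 ⊃ 6 = 6
¬ψ = ¬3 = 3
¬ψ ≡ ψ = 3 ≡ 3 = 6
¬ψ = ¬3 = 3
¬ψ ∨ ψ = 3 ∨ 3 = 3
(¬ψ ≡ ψ) ⊃ (¬ψ ∨ ψ) = 6 ⊃ 3 = 3
((ψ ≡ φ) ⊃ (ψ ⊃ ψ)) ⊃ ((¬ψ ≡ ψ) ⊃ (¬ψ ∨ ψ)) = 6 ⊃ 3 = 3
(¬((ψ ⊃ φ) ⊃ φ) ≡ ¬¬ψ) ⊃ (((ψ ≡ φ) ⊃ (ψ ⊃ ψ)) ⊃ ((¬ψ ≡ ψ) ⊃ (¬ψ ∨ ψ))) = 6 ⊃ 3 = 3
No assignment yields a value below 3, so this is the minimum.

3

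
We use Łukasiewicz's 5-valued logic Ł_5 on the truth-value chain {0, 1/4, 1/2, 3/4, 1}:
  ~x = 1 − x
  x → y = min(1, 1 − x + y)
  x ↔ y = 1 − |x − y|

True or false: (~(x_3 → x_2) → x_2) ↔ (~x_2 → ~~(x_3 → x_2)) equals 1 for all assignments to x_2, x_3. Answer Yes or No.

Yes

At x_2 = 1/4, x_3 = 1, for instance:
x_3 → x_2 = 1 → 1/4 = 1/4
~(x_3 → x_2) = ~1/4 = 3/4
~(x_3 → x_2) → x_2 = 3/4 → 1/4 = 1/2
~x_2 = ~1/4 = 3/4
~~(x_3 → x_2) = ~3/4 = 1/4
~x_2 → ~~(x_3 → x_2) = 3/4 → 1/4 = 1/2
(~(x_3 → x_2) → x_2) ↔ (~x_2 → ~~(x_3 → x_2)) = 1/2 ↔ 1/2 = 1
and checking the remaining 24 assignments likewise gives ≥ 1 in every case.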